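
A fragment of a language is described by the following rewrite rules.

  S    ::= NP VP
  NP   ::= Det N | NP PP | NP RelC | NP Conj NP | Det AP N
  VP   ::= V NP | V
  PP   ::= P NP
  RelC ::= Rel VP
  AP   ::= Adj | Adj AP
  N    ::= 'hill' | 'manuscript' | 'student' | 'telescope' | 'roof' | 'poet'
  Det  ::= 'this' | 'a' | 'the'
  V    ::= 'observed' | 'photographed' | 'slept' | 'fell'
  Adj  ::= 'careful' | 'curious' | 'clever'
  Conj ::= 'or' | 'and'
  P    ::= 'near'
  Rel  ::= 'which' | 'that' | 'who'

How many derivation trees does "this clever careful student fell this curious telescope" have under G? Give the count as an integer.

[S [NP [Det this] [AP [Adj clever] [AP [Adj careful]]] [N student]] [VP [V fell] [NP [Det this] [AP [Adj curious]] [N telescope]]]]
No rule offers an alternative attachment or grouping for any span, so this is the only derivation.

1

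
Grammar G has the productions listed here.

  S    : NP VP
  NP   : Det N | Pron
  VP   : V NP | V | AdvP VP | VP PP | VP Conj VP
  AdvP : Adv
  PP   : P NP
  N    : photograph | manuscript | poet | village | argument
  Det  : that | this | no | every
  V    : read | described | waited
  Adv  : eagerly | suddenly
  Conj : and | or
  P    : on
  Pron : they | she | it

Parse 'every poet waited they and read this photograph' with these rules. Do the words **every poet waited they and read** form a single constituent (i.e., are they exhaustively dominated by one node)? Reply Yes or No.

No

[S [NP [Det every] [N poet]] [VP [VP [V waited] [NP [Pron they]]] [Conj and] [VP [V read] [NP [Det this] [N photograph]]]]]
The smallest constituent containing 'every poet waited they and read' is the S spanning 'every poet waited they and read this photograph'; no single node in the tree dominates exactly the given words.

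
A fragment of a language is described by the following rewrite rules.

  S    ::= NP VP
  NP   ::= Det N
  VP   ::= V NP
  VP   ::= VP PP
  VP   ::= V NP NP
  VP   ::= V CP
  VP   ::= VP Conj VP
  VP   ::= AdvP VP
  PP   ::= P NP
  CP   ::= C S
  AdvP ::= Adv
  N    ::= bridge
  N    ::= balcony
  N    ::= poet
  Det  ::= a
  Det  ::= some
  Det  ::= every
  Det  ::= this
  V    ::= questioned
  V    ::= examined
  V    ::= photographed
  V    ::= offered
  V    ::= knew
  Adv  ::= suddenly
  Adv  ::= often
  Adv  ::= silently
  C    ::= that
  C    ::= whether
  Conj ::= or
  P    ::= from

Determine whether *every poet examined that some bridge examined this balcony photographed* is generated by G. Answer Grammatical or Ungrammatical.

Ungrammatical

For S → NP VP, the only prefix that parses as NP is 'every poet', but the remainder 'examined that some bridge examined this balcony photographed' is not a VP under these rules.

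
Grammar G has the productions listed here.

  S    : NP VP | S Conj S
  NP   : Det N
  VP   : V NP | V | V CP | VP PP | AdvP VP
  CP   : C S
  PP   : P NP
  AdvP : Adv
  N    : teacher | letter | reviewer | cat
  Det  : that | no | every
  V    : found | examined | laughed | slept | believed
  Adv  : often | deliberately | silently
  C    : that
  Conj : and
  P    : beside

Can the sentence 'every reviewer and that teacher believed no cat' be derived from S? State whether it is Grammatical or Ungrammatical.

Ungrammatical

For S → NP VP, the only prefix that parses as NP is 'every reviewer', but the remainder 'and that teacher believed no cat' is not a VP under these rules. The alternative S rule S → S Conj S likewise has no satisfying split.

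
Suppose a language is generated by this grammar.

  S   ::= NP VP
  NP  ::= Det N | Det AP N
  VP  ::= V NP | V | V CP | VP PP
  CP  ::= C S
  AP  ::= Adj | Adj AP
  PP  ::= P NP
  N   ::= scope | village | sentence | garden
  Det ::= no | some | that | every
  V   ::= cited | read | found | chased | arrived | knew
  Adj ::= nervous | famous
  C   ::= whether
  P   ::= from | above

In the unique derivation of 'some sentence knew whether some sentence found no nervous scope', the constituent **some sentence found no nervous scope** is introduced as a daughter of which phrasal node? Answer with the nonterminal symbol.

S
  NP
    Det: some
    N: sentence
  VP
    V: knew
    CP
      C: whether
      S
        NP
          Det: some
          N: sentence
        VP
          V: found
          NP
            Det: no
            AP
              Adj: nervous
            N: scope
The span 'some sentence found no nervous scope' is the S node built by S → NP VP.
Its mother is the CP built by CP → C S.

CP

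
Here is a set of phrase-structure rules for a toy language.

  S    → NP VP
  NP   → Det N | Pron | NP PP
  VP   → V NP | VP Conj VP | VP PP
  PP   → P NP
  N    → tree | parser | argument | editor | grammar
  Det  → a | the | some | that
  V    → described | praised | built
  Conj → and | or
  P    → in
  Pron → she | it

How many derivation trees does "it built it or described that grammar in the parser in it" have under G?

9

Two of the 9 distinct bracketings:
[S [NP [Pron it]] [VP [VP [V built] [NP [Pron it]]] [Conj or] [VP [V described] [NP [NP [Det that] [N grammar]] [PP [P in] [NP [NP [Det the] [N parser]] [PP [P in] [NP [Pron it]]]]]]]]]
[S [NP [Pron it]] [VP [VP [V built] [NP [Pron it]]] [Conj or] [VP [V described] [NP [NP [NP [Det that] [N grammar]] [PP [P in] [NP [Det the] [N parser]]]] [PP [P in] [NP [Pron it]]]]]]]
The trees differ in how a recursive rule is bracketed over the same span.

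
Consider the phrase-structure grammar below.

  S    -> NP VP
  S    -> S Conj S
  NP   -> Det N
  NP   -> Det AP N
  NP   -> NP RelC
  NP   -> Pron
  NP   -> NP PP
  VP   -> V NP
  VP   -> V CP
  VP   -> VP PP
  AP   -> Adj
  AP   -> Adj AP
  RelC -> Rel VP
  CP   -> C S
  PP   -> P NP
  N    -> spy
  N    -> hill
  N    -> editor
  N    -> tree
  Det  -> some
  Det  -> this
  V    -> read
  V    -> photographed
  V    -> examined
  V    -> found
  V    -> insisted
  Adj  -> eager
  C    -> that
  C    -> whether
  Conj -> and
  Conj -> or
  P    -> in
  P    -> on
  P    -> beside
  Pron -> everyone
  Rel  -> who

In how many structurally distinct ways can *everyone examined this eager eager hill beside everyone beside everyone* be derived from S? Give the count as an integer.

Two of the 5 distinct bracketings:
[S [NP [Pron everyone]] [VP [V examined] [NP [NP [Det this] [AP [Adj eager] [AP [Adj eager]]] [N hill]] [PP [P beside] [NP [NP [Pron everyone]] [PP [P beside] [NP [Pron everyone]]]]]]]]
[S [NP [Pron everyone]] [VP [V examined] [NP [NP [NP [Det this] [AP [Adj eager] [AP [Adj eager]]] [N hill]] [PP [P beside] [NP [Pron everyone]]]] [PP [P beside] [NP [Pron everyone]]]]]]
The trees differ in how a recursive rule is bracketed over the same span.

5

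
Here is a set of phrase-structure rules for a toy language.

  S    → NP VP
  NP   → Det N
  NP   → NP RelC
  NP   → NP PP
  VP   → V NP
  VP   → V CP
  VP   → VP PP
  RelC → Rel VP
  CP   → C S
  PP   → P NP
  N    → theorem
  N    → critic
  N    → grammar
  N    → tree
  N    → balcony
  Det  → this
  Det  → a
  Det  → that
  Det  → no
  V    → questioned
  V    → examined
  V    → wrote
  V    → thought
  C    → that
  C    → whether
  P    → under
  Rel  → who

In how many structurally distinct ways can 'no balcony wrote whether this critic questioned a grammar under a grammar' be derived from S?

Two of the 3 distinct bracketings:
[S [NP [Det no] [N balcony]] [VP [V wrote] [CP [C whether] [S [NP [Det this] [N critic]] [VP [V questioned] [NP [NP [Det a] [N grammar]] [PP [P under] [NP [Det a] [N grammar]]]]]]]]]
[S [NP [Det no] [N balcony]] [VP [V wrote] [CP [C whether] [S [NP [Det this] [N critic]] [VP [VP [V questioned] [NP [Det a] [N grammar]]] [PP [P under] [NP [Det a] [N grammar]]]]]]]]
The difference turns on whether NP → NP PP is used at the relevant span, versus an alternative expansion of NP.

3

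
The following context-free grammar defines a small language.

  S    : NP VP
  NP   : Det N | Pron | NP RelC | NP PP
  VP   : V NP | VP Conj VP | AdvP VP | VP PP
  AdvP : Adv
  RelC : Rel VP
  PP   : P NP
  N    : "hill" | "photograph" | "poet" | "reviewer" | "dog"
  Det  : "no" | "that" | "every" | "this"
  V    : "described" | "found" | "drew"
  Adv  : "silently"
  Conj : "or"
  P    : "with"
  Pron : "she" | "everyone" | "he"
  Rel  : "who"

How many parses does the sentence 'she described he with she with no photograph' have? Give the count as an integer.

5

Two of the 5 distinct bracketings:
[S [NP [Pron she]] [VP [V described] [NP [NP [Pron he]] [PP [P with] [NP [NP [Pron she]] [PP [P with] [NP [Det no] [N photograph]]]]]]]]
[S [NP [Pron she]] [VP [V described] [NP [NP [NP [Pron he]] [PP [P with] [NP [Pron she]]]] [PP [P with] [NP [Det no] [N photograph]]]]]]
The trees differ in how a recursive rule is bracketed over the same span.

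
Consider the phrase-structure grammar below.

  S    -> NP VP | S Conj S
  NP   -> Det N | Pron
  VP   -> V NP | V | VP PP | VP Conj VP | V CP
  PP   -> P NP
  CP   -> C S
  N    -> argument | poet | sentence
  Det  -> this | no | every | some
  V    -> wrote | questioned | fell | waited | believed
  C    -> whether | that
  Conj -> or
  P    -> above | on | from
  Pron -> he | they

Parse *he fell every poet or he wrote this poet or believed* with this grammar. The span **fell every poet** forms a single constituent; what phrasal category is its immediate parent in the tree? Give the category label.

S

S
  S
    NP
      Pron: he
    VP
      V: fell
      NP
        Det: every
        N: poet
  Conj: or
  S
    NP
      Pron: he
    VP
      VP
        V: wrote
        NP
          Det: this
          N: poet
      Conj: or
      VP
        V: believed
The span 'fell every poet' is the VP node built by VP → V NP.
Its mother is the S built by S → NP VP.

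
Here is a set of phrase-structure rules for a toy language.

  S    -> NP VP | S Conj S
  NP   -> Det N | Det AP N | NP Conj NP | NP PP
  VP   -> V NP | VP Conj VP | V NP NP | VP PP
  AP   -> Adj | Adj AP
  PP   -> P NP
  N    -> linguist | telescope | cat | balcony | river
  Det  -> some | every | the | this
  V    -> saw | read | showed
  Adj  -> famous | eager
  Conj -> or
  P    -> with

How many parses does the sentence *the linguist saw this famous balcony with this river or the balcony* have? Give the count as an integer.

3

Two of the 3 distinct bracketings:
[S [NP [Det the] [N linguist]] [VP [V saw] [NP [NP [NP [Det this] [AP [Adj famous]] [N balcony]] [PP [P with] [NP [Det this] [N river]]]] [Conj or] [NP [Det the] [N balcony]]]]]
[S [NP [Det the] [N linguist]] [VP [V saw] [NP [NP [Det this] [AP [Adj famous]] [N balcony]] [PP [P with] [NP [NP [Det this] [N river]] [Conj or] [NP [Det the] [N balcony]]]]]]]
The trees differ in how a recursive rule is bracketed over the same span.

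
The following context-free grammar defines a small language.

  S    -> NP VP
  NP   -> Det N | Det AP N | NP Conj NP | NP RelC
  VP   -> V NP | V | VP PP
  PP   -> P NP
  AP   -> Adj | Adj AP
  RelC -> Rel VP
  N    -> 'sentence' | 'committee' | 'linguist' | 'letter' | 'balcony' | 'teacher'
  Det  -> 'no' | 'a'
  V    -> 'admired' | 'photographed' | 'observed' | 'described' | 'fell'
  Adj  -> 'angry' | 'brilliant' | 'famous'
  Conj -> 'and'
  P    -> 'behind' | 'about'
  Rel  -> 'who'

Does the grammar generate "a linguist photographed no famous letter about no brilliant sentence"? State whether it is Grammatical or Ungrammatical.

[S [NP [Det a] [N linguist]] [VP [VP [V photographed] [NP [Det no] [AP [Adj famous]] [N letter]]] [PP [P about] [NP [Det no] [AP [Adj brilliant]] [N sentence]]]]]
Every word is introduced by a lexical rule and the phrasal rules combine the resulting categories into a single S.

Grammatical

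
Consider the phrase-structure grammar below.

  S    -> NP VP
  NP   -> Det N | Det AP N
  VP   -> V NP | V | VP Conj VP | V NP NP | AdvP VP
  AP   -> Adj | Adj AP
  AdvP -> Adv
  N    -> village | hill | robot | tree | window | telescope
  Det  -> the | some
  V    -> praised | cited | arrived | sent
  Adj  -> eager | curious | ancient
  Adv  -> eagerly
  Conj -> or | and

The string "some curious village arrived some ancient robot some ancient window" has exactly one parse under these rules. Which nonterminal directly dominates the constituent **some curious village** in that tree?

[S [NP [Det some] [AP [Adj curious]] [N village]] [VP [V arrived] [NP [Det some] [AP [Adj ancient]] [N robot]] [NP [Det some] [AP [Adj ancient]] [N window]]]]
The span 'some curious village' is the NP node built by NP → Det AP N.
Its mother is the S built by S → NP VP.

S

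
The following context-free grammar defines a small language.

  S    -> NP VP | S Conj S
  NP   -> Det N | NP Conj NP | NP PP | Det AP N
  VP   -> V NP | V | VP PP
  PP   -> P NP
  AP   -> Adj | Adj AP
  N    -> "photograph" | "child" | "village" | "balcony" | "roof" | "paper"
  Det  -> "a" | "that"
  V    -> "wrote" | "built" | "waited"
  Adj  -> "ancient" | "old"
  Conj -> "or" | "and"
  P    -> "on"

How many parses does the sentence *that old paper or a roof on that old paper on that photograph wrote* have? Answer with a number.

5

Two of the 5 distinct bracketings:
[S [NP [NP [Det that] [AP [Adj old]] [N paper]] [Conj or] [NP [NP [Det a] [N roof]] [PP [P on] [NP [NP [Det that] [AP [Adj old]] [N paper]] [PP [P on] [NP [Det that] [N photograph]]]]]]] [VP [V wrote]]]
[S [NP [NP [Det that] [AP [Adj old]] [N paper]] [Conj or] [NP [NP [NP [Det a] [N roof]] [PP [P on] [NP [Det that] [AP [Adj old]] [N paper]]]] [PP [P on] [NP [Det that] [N photograph]]]]] [VP [V wrote]]]
The trees differ in how a recursive rule is bracketed over the same span.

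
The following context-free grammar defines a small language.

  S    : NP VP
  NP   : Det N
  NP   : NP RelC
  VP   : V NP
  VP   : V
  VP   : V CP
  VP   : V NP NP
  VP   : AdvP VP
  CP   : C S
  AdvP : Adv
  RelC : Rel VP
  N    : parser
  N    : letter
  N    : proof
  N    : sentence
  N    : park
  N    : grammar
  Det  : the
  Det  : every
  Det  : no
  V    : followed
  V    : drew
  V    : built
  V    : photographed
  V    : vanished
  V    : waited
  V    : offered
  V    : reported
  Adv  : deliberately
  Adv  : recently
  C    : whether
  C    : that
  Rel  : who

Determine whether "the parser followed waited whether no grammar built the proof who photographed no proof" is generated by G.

Ungrammatical

For S → NP VP, the only prefix that parses as NP is 'the parser', but the remainder 'followed waited whether no grammar built the proof who photographed no proof' is not a VP under these rules.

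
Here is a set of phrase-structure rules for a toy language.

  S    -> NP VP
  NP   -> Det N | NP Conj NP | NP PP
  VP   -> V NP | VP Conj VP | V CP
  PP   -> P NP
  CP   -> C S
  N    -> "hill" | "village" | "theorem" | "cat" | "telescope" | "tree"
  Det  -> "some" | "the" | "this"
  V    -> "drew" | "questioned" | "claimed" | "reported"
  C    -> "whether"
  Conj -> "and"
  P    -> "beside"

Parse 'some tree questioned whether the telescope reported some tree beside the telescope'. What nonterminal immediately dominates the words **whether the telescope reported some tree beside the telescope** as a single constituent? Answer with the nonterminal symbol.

CP

S
  NP
    Det: some
    N: tree
  VP
    V: questioned
    CP
      C: whether
      S
        NP
          Det: the
          N: telescope
        VP
          V: reported
          NP
            NP
              Det: some
              N: tree
            PP
              P: beside
              NP
                Det: the
                N: telescope
The span 'whether the telescope reported some tree beside the telescope' is the CP node built by CP → C S.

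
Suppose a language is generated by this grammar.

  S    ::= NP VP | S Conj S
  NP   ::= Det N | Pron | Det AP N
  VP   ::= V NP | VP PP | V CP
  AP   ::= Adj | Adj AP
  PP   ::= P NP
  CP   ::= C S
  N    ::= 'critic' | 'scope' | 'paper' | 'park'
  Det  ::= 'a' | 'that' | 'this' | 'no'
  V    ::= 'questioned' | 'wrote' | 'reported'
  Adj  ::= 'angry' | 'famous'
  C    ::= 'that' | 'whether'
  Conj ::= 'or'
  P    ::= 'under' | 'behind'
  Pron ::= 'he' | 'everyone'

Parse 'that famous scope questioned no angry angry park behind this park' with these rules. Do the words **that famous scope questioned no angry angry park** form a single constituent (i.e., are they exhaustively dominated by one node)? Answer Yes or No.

[S [NP [Det that] [AP [Adj famous]] [N scope]] [VP [VP [V questioned] [NP [Det no] [AP [Adj angry] [AP [Adj angry]]] [N park]]] [PP [P behind] [NP [Det this] [N park]]]]]
The smallest constituent containing 'that famous scope questioned no angry angry park' is the S spanning 'that famous scope questioned no angry angry park behind this park'; no single node in the tree dominates exactly the given words.

No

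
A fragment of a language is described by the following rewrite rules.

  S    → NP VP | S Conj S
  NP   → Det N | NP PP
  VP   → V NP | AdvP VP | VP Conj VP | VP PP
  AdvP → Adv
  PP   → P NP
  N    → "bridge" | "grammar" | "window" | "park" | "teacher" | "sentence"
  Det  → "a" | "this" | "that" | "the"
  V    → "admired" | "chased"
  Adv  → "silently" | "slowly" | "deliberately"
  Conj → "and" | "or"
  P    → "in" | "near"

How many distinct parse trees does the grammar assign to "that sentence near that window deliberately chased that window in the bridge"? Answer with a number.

Two of the 3 distinct bracketings:
[S [NP [NP [Det that] [N sentence]] [PP [P near] [NP [Det that] [N window]]]] [VP [AdvP [Adv deliberately]] [VP [V chased] [NP [NP [Det that] [N window]] [PP [P in] [NP [Det the] [N bridge]]]]]]]
[S [NP [NP [Det that] [N sentence]] [PP [P near] [NP [Det that] [N window]]]] [VP [AdvP [Adv deliberately]] [VP [VP [V chased] [NP [Det that] [N window]]] [PP [P in] [NP [Det the] [N bridge]]]]]]
The difference turns on whether VP → VP PP is used at the relevant span, versus an alternative expansion of VP.

3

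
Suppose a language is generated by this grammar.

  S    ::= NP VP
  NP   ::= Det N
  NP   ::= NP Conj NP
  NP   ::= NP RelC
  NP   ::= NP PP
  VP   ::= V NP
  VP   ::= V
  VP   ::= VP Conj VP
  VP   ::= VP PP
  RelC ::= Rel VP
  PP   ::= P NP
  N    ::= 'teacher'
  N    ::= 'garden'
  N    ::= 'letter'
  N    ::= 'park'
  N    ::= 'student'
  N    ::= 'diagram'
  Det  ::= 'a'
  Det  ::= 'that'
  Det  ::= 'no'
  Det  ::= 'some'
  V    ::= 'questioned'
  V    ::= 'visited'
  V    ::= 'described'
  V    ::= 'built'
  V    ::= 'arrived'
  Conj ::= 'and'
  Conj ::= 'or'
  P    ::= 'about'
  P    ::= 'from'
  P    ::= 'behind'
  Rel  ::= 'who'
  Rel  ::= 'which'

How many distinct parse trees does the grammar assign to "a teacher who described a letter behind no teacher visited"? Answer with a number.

3

Two of the 3 distinct bracketings:
[S [NP [NP [Det a] [N teacher]] [RelC [Rel who] [VP [V described] [NP [NP [Det a] [N letter]] [PP [P behind] [NP [Det no] [N teacher]]]]]]] [VP [V visited]]]
[S [NP [NP [Det a] [N teacher]] [RelC [Rel who] [VP [VP [V described] [NP [Det a] [N letter]]] [PP [P behind] [NP [Det no] [N teacher]]]]]] [VP [V visited]]]
The difference turns on whether NP → NP PP is used at the relevant span, versus an alternative expansion of NP.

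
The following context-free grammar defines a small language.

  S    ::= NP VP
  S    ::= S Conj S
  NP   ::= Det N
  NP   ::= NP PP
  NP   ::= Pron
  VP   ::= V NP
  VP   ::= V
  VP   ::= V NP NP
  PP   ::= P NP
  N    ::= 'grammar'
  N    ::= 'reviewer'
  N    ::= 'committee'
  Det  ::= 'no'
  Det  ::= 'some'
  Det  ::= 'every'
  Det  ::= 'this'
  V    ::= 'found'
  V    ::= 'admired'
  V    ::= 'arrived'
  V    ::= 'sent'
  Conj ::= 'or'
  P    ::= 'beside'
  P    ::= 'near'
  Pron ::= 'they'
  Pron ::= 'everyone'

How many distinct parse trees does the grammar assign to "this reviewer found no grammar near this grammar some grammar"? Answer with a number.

[S [NP [Det this] [N reviewer]] [VP [V found] [NP [NP [Det no] [N grammar]] [PP [P near] [NP [Det this] [N grammar]]]] [NP [Det some] [N grammar]]]]
No rule offers an alternative attachment or grouping for any span, so this is the only derivation.

1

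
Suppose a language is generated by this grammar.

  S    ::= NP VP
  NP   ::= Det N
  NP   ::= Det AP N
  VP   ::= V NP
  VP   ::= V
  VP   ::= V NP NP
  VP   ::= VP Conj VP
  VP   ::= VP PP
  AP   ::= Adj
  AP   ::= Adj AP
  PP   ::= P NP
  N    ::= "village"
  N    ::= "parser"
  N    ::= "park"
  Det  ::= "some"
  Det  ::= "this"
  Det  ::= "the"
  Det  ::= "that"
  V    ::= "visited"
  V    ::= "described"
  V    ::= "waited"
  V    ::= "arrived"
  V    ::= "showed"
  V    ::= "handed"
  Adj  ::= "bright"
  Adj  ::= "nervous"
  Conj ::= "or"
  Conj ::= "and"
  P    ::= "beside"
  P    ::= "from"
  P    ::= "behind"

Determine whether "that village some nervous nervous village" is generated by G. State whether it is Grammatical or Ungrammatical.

For S → NP VP, the only prefix that parses as NP is 'that village', but the remainder 'some nervous nervous village' is not a VP under these rules.

Ungrammatical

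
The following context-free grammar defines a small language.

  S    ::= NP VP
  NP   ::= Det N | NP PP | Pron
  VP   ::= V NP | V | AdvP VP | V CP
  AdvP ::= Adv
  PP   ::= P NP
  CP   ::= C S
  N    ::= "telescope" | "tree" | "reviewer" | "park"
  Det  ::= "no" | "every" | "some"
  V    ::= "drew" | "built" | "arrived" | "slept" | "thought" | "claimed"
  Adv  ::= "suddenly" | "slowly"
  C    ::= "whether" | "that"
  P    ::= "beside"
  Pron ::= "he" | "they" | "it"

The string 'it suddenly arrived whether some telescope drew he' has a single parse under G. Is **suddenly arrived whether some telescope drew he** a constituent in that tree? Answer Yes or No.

[S [NP [Pron it]] [VP [AdvP [Adv suddenly]] [VP [V arrived] [CP [C whether] [S [NP [Det some] [N telescope]] [VP [V drew] [NP [Pron he]]]]]]]]
The words 'suddenly arrived whether some telescope drew he' are exhaustively dominated by a single VP node (built by VP → AdvP VP), so they form a constituent.

Yes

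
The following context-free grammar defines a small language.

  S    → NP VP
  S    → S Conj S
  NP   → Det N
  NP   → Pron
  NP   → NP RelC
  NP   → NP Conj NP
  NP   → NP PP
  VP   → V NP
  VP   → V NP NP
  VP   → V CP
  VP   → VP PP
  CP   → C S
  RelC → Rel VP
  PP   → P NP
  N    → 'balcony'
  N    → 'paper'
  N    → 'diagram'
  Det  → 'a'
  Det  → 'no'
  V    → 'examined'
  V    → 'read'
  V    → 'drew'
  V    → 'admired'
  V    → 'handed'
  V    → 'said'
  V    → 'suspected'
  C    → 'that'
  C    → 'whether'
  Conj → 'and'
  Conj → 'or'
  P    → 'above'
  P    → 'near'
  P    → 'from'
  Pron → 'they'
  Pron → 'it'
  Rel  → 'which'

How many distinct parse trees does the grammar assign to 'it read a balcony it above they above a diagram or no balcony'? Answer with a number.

Two of the 9 distinct bracketings:
[S [NP [Pron it]] [VP [V read] [NP [Det a] [N balcony]] [NP [NP [NP [Pron it]] [PP [P above] [NP [NP [Pron they]] [PP [P above] [NP [Det a] [N diagram]]]]]] [Conj or] [NP [Det no] [N balcony]]]]]
[S [NP [Pron it]] [VP [V read] [NP [Det a] [N balcony]] [NP [NP [NP [NP [Pron it]] [PP [P above] [NP [Pron they]]]] [PP [P above] [NP [Det a] [N diagram]]]] [Conj or] [NP [Det no] [N balcony]]]]]
The trees differ in how a recursive rule is bracketed over the same span.

9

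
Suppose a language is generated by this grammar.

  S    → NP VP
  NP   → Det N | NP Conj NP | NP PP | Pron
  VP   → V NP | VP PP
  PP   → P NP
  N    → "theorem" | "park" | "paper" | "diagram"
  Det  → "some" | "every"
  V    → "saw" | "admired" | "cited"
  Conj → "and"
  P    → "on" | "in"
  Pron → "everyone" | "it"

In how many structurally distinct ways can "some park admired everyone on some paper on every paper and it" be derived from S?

Two of the 9 distinct bracketings:
[S [NP [Det some] [N park]] [VP [V admired] [NP [NP [NP [Pron everyone]] [PP [P on] [NP [NP [Det some] [N paper]] [PP [P on] [NP [Det every] [N paper]]]]]] [Conj and] [NP [Pron it]]]]]
[S [NP [Det some] [N park]] [VP [V admired] [NP [NP [NP [NP [Pron everyone]] [PP [P on] [NP [Det some] [N paper]]]] [PP [P on] [NP [Det every] [N paper]]]] [Conj and] [NP [Pron it]]]]]
The trees differ in how a recursive rule is bracketed over the same span.

9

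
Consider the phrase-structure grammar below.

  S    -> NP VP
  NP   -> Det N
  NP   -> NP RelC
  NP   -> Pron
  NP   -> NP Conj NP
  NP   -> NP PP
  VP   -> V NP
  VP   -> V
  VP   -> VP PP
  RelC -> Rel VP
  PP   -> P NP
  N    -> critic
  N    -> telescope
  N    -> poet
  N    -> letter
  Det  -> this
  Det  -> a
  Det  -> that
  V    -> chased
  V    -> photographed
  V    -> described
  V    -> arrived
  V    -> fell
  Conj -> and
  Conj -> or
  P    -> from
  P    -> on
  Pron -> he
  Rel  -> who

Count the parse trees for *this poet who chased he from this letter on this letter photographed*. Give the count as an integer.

9

Two of the 9 distinct bracketings:
[S [NP [NP [Det this] [N poet]] [RelC [Rel who] [VP [V chased] [NP [NP [Pron he]] [PP [P from] [NP [NP [Det this] [N letter]] [PP [P on] [NP [Det this] [N letter]]]]]]]]] [VP [V photographed]]]
[S [NP [NP [Det this] [N poet]] [RelC [Rel who] [VP [V chased] [NP [NP [NP [Pron he]] [PP [P from] [NP [Det this] [N letter]]]] [PP [P on] [NP [Det this] [N letter]]]]]]] [VP [V photographed]]]
The trees differ in how a recursive rule is bracketed over the same span.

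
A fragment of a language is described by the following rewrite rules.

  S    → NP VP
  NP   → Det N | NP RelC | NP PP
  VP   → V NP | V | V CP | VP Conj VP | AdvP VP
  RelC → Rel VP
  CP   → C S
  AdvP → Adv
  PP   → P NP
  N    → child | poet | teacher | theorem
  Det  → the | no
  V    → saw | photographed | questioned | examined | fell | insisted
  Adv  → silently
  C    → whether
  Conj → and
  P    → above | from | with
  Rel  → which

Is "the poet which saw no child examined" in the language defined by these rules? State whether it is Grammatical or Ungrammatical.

Grammatical

S
  NP
    NP
      Det: the
      N: poet
    RelC
      Rel: which
      VP
        V: saw
        NP
          Det: no
          N: child
  VP
    V: examined
Every word is introduced by a lexical rule and the phrasal rules combine the resulting categories into a single S.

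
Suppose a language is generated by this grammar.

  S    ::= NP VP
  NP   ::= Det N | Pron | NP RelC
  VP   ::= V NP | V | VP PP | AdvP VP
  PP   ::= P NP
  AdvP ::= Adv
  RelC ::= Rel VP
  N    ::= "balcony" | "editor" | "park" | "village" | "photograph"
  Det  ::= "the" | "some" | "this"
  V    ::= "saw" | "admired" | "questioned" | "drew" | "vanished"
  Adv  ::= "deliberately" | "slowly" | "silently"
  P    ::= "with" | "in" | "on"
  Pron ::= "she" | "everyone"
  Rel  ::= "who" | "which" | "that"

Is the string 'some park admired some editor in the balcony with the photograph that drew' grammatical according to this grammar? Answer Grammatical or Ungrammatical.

Grammatical

[S [NP [Det some] [N park]] [VP [VP [VP [V admired] [NP [Det some] [N editor]]] [PP [P in] [NP [Det the] [N balcony]]]] [PP [P with] [NP [NP [Det the] [N photograph]] [RelC [Rel that] [VP [V drew]]]]]]]
The bracketing above is licensed at every node by one of the given productions, with S at the root.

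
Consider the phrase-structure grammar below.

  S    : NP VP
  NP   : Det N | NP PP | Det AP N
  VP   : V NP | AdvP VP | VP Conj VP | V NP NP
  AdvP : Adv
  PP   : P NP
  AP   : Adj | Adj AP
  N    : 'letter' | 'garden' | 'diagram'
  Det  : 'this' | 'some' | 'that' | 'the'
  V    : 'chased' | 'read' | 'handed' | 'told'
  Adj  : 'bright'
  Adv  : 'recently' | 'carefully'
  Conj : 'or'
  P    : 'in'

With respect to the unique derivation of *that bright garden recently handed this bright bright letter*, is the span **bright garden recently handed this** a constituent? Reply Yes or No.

No

[S [NP [Det that] [AP [Adj bright]] [N garden]] [VP [AdvP [Adv recently]] [VP [V handed] [NP [Det this] [AP [Adj bright] [AP [Adj bright]]] [N letter]]]]]
The smallest constituent containing 'bright garden recently handed this' is the S spanning 'that bright garden recently handed this bright bright letter'; no single node in the tree dominates exactly the given words.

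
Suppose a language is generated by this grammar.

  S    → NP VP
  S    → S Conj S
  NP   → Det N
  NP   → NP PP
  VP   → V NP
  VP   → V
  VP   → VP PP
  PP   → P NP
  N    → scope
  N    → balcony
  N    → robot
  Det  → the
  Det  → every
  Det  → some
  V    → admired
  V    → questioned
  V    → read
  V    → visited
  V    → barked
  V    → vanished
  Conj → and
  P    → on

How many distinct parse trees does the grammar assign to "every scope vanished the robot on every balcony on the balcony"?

5

Two of the 5 distinct bracketings:
[S [NP [Det every] [N scope]] [VP [V vanished] [NP [NP [Det the] [N robot]] [PP [P on] [NP [NP [Det every] [N balcony]] [PP [P on] [NP [Det the] [N balcony]]]]]]]]
[S [NP [Det every] [N scope]] [VP [V vanished] [NP [NP [NP [Det the] [N robot]] [PP [P on] [NP [Det every] [N balcony]]]] [PP [P on] [NP [Det the] [N balcony]]]]]]
The trees differ in how a recursive rule is bracketed over the same span.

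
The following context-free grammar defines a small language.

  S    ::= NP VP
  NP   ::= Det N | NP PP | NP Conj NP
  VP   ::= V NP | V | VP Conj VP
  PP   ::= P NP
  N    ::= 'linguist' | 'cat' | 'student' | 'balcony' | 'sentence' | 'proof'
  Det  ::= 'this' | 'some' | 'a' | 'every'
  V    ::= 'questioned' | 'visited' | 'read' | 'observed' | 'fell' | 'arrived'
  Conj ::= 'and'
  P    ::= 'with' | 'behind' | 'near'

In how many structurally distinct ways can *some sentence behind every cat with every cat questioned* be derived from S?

2

The two bracketings:
[S [NP [NP [Det some] [N sentence]] [PP [P behind] [NP [NP [Det every] [N cat]] [PP [P with] [NP [Det every] [N cat]]]]]] [VP [V questioned]]]
[S [NP [NP [NP [Det some] [N sentence]] [PP [P behind] [NP [Det every] [N cat]]]] [PP [P with] [NP [Det every] [N cat]]]] [VP [V questioned]]]
The trees differ in how a recursive rule is bracketed over the same span.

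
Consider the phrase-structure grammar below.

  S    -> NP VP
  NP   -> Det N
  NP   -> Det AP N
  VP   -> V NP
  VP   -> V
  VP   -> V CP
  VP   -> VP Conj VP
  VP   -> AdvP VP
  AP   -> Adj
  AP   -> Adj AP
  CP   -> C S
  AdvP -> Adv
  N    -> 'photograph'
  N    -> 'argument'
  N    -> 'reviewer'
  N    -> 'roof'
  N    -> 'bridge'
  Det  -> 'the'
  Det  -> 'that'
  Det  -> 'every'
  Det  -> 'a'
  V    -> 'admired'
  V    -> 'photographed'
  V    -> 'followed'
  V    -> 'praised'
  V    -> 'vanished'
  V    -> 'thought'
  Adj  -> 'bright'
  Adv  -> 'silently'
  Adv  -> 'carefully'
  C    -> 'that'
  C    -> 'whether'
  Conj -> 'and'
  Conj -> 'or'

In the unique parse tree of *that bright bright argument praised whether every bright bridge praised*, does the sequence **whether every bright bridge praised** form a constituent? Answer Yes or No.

[S [NP [Det that] [AP [Adj bright] [AP [Adj bright]]] [N argument]] [VP [V praised] [CP [C whether] [S [NP [Det every] [AP [Adj bright]] [N bridge]] [VP [V praised]]]]]]
The words 'whether every bright bridge praised' are exhaustively dominated by a single CP node (built by CP → C S), so they form a constituent.

Yes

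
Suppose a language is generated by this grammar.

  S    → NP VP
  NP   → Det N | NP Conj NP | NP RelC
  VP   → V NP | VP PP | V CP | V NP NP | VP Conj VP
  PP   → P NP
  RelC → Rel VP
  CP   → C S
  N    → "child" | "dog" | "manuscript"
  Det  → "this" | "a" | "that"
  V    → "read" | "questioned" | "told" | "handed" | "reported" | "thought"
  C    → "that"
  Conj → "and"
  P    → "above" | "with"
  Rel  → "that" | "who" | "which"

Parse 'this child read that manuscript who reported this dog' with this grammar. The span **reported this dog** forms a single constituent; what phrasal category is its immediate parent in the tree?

RelC

S
  NP
    Det: this
    N: child
  VP
    V: read
    NP
      NP
        Det: that
        N: manuscript
      RelC
        Rel: who
        VP
          V: reported
          NP
            Det: this
            N: dog
The span 'reported this dog' is the VP node built by VP → V NP.
Its mother is the RelC built by RelC → Rel VP.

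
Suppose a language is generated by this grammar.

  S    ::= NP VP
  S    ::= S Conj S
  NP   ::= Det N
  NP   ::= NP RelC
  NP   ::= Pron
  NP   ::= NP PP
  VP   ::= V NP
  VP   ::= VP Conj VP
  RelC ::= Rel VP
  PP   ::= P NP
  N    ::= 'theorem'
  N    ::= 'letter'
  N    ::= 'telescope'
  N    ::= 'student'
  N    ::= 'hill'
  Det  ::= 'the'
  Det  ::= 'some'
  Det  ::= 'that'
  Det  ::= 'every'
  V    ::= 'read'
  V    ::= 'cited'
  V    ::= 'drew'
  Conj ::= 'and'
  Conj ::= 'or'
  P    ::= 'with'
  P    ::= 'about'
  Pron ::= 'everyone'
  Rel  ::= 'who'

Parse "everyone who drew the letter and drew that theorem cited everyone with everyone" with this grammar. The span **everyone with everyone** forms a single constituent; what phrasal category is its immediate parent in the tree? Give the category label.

S
  NP
    NP
      Pron: everyone
    RelC
      Rel: who
      VP
        VP
          V: drew
          NP
            Det: the
            N: letter
        Conj: and
        VP
          V: drew
          NP
            Det: that
            N: theorem
  VP
    V: cited
    NP
      NP
        Pron: everyone
      PP
        P: with
        NP
          Pron: everyone
The span 'everyone with everyone' is the NP node built by NP → NP PP.
Its mother is the VP built by VP → V NP.

VP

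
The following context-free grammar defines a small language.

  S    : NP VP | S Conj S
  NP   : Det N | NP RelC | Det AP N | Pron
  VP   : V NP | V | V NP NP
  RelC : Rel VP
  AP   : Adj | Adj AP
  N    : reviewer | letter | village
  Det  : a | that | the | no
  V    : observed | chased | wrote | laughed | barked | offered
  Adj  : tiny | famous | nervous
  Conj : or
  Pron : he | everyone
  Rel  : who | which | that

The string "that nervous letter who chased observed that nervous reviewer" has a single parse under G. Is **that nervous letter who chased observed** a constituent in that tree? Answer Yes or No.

[S [NP [NP [Det that] [AP [Adj nervous]] [N letter]] [RelC [Rel who] [VP [V chased]]]] [VP [V observed] [NP [Det that] [AP [Adj nervous]] [N reviewer]]]]
The smallest constituent containing 'that nervous letter who chased observed' is the S spanning 'that nervous letter who chased observed that nervous reviewer'; no single node in the tree dominates exactly the given words.

No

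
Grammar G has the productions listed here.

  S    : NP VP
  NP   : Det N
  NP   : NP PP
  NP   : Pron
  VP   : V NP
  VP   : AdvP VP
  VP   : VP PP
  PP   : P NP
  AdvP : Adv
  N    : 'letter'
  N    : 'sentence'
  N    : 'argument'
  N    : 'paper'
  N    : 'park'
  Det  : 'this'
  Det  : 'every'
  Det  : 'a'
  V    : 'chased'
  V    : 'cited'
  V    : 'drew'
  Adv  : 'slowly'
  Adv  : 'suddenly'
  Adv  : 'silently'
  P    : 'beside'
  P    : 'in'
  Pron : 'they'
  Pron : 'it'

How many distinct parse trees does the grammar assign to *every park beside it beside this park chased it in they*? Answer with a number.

4

Two of the 4 distinct bracketings:
[S [NP [NP [Det every] [N park]] [PP [P beside] [NP [NP [Pron it]] [PP [P beside] [NP [Det this] [N park]]]]]] [VP [V chased] [NP [NP [Pron it]] [PP [P in] [NP [Pron they]]]]]]
[S [NP [NP [Det every] [N park]] [PP [P beside] [NP [NP [Pron it]] [PP [P beside] [NP [Det this] [N park]]]]]] [VP [VP [V chased] [NP [Pron it]]] [PP [P in] [NP [Pron they]]]]]
The difference turns on whether VP → VP PP is used at the relevant span, versus an alternative expansion of VP.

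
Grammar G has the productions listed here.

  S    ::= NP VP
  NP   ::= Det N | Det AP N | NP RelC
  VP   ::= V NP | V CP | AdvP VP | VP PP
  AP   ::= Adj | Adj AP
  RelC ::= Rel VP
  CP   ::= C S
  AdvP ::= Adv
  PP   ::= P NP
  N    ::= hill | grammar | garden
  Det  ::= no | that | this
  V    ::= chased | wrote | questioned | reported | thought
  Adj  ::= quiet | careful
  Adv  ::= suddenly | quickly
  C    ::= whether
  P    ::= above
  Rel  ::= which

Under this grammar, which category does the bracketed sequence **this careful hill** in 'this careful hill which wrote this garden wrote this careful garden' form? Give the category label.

NP

S
  NP
    NP
      Det: this
      AP
        Adj: careful
      N: hill
    RelC
      Rel: which
      VP
        V: wrote
        NP
          Det: this
          N: garden
  VP
    V: wrote
    NP
      Det: this
      AP
        Adj: careful
      N: garden
The span 'this careful hill' is the NP node built by NP → Det AP N.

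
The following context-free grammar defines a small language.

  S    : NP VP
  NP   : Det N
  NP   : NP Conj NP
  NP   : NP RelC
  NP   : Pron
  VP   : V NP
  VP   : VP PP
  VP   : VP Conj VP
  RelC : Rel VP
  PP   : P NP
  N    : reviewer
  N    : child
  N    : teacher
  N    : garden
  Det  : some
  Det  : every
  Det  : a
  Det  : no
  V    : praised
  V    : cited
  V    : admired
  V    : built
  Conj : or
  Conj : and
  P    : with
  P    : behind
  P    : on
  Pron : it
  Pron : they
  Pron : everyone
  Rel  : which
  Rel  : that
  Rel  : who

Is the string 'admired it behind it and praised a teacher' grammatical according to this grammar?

Ungrammatical

For S → NP VP, no prefix of the string parses as an NP.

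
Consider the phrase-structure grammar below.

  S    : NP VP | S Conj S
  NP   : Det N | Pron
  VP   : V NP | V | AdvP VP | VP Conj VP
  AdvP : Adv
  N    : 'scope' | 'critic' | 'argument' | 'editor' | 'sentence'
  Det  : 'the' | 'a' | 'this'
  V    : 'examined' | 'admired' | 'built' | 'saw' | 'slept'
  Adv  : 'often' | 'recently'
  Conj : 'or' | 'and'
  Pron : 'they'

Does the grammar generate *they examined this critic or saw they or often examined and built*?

S
  NP
    Pron: they
  VP
    VP
      V: examined
      NP
        Det: this
        N: critic
    Conj: or
    VP
      VP
        V: saw
        NP
          Pron: they
      Conj: or
      VP
        AdvP
          Adv: often
        VP
          VP
            V: examined
          Conj: and
          VP
            V: built
Each bracket corresponds to one application of a listed rule, so the string is derivable from S.

Grammatical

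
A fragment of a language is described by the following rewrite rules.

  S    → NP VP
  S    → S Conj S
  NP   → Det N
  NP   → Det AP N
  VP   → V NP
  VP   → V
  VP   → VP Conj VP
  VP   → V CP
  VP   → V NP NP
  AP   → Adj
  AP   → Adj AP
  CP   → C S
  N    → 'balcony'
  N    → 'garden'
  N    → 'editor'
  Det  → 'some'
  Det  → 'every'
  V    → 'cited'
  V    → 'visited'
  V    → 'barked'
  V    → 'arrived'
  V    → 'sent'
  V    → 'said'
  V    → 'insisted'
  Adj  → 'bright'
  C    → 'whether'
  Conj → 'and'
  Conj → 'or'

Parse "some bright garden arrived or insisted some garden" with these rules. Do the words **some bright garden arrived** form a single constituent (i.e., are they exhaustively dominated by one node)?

No

[S [NP [Det some] [AP [Adj bright]] [N garden]] [VP [VP [V arrived]] [Conj or] [VP [V insisted] [NP [Det some] [N garden]]]]]
The smallest constituent containing 'some bright garden arrived' is the S spanning 'some bright garden arrived or insisted some garden'; no single node in the tree dominates exactly the given words.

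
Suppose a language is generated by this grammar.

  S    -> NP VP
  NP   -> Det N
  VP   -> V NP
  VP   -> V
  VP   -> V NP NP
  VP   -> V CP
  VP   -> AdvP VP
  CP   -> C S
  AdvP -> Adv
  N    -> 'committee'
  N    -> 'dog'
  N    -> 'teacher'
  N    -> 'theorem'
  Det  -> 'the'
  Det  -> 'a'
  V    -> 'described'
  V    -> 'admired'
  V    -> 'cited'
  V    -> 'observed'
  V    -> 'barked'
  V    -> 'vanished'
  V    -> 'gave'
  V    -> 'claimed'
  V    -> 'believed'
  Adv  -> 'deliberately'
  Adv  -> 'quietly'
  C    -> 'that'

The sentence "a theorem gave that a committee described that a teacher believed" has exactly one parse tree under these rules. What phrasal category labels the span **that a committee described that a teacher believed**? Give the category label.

CP

S
  NP
    Det: a
    N: theorem
  VP
    V: gave
    CP
      C: that
      S
        NP
          Det: a
          N: committee
        VP
          V: described
          CP
            C: that
            S
              NP
                Det: a
                N: teacher
              VP
                V: believed
The span 'that a committee described that a teacher believed' is the CP node built by CP → C S.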